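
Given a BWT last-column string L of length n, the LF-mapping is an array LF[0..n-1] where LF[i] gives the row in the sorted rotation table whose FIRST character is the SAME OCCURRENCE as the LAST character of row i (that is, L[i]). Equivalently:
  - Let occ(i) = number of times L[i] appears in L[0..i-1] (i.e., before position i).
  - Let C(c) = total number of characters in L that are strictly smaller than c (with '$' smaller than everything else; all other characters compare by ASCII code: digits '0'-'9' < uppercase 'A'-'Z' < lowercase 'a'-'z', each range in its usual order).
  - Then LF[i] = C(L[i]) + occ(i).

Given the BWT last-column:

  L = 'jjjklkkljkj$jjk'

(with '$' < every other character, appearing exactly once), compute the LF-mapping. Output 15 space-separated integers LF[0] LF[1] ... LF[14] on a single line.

Answer: 1 2 3 8 13 9 10 14 4 11 5 0 6 7 12

Derivation:
Char counts: '$':1, 'j':7, 'k':5, 'l':2
C (first-col start): C('$')=0, C('j')=1, C('k')=8, C('l')=13
L[0]='j': occ=0, LF[0]=C('j')+0=1+0=1
L[1]='j': occ=1, LF[1]=C('j')+1=1+1=2
L[2]='j': occ=2, LF[2]=C('j')+2=1+2=3
L[3]='k': occ=0, LF[3]=C('k')+0=8+0=8
L[4]='l': occ=0, LF[4]=C('l')+0=13+0=13
L[5]='k': occ=1, LF[5]=C('k')+1=8+1=9
L[6]='k': occ=2, LF[6]=C('k')+2=8+2=10
L[7]='l': occ=1, LF[7]=C('l')+1=13+1=14
L[8]='j': occ=3, LF[8]=C('j')+3=1+3=4
L[9]='k': occ=3, LF[9]=C('k')+3=8+3=11
L[10]='j': occ=4, LF[10]=C('j')+4=1+4=5
L[11]='$': occ=0, LF[11]=C('$')+0=0+0=0
L[12]='j': occ=5, LF[12]=C('j')+5=1+5=6
L[13]='j': occ=6, LF[13]=C('j')+6=1+6=7
L[14]='k': occ=4, LF[14]=C('k')+4=8+4=12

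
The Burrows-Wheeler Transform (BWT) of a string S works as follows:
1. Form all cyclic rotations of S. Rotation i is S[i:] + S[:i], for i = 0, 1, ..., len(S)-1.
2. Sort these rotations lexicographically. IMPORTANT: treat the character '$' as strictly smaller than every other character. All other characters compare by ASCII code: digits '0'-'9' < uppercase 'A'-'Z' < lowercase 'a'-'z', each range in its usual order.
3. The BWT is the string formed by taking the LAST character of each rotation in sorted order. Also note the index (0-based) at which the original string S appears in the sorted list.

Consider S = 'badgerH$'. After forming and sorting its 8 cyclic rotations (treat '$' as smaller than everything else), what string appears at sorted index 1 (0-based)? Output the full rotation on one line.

All 8 rotations (rotation i = S[i:]+S[:i]):
  rot[0] = badgerH$
  rot[1] = adgerH$b
  rot[2] = dgerH$ba
  rot[3] = gerH$bad
  rot[4] = erH$badg
  rot[5] = rH$badge
  rot[6] = H$badger
  rot[7] = $badgerH
Sorted (with $ < everything):
  sorted[0] = $badgerH
  sorted[1] = H$badger
  sorted[2] = adgerH$b
  sorted[3] = badgerH$
  sorted[4] = dgerH$ba
  sorted[5] = erH$badg
  sorted[6] = gerH$bad
  sorted[7] = rH$badge
sorted[1] = H$badger

Answer: H$badger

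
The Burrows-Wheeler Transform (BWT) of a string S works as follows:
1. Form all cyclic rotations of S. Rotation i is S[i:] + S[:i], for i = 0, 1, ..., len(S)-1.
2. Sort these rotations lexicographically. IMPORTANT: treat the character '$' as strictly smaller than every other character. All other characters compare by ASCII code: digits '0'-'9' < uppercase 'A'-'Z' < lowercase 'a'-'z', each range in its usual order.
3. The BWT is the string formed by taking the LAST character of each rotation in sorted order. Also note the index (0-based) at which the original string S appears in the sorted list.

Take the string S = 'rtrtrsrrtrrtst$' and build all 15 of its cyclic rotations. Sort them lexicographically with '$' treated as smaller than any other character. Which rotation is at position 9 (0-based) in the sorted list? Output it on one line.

Answer: st$rtrtrsrrtrrt

Derivation:
All 15 rotations (rotation i = S[i:]+S[:i]):
  rot[0] = rtrtrsrrtrrtst$
  rot[1] = trtrsrrtrrtst$r
  rot[2] = rtrsrrtrrtst$rt
  rot[3] = trsrrtrrtst$rtr
  rot[4] = rsrrtrrtst$rtrt
  rot[5] = srrtrrtst$rtrtr
  rot[6] = rrtrrtst$rtrtrs
  rot[7] = rtrrtst$rtrtrsr
  rot[8] = trrtst$rtrtrsrr
  rot[9] = rrtst$rtrtrsrrt
  rot[10] = rtst$rtrtrsrrtr
  rot[11] = tst$rtrtrsrrtrr
  rot[12] = st$rtrtrsrrtrrt
  rot[13] = t$rtrtrsrrtrrts
  rot[14] = $rtrtrsrrtrrtst
Sorted (with $ < everything):
  sorted[0] = $rtrtrsrrtrrtst
  sorted[1] = rrtrrtst$rtrtrs
  sorted[2] = rrtst$rtrtrsrrt
  sorted[3] = rsrrtrrtst$rtrt
  sorted[4] = rtrrtst$rtrtrsr
  sorted[5] = rtrsrrtrrtst$rt
  sorted[6] = rtrtrsrrtrrtst$
  sorted[7] = rtst$rtrtrsrrtr
  sorted[8] = srrtrrtst$rtrtr
  sorted[9] = st$rtrtrsrrtrrt
  sorted[10] = t$rtrtrsrrtrrts
  sorted[11] = trrtst$rtrtrsrr
  sorted[12] = trsrrtrrtst$rtr
  sorted[13] = trtrsrrtrrtst$r
  sorted[14] = tst$rtrtrsrrtrr
sorted[9] = st$rtrtrsrrtrrt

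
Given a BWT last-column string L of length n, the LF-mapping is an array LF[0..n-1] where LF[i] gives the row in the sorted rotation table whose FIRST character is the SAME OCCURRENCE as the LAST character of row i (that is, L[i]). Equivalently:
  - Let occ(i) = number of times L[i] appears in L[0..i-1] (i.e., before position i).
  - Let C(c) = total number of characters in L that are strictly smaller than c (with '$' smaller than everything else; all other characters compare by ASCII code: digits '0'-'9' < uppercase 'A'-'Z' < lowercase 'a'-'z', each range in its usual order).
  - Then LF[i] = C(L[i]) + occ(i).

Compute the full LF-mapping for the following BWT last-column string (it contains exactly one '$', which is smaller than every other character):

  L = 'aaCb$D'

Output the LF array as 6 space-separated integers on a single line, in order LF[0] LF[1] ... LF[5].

Answer: 3 4 1 5 0 2

Derivation:
Char counts: '$':1, 'C':1, 'D':1, 'a':2, 'b':1
C (first-col start): C('$')=0, C('C')=1, C('D')=2, C('a')=3, C('b')=5
L[0]='a': occ=0, LF[0]=C('a')+0=3+0=3
L[1]='a': occ=1, LF[1]=C('a')+1=3+1=4
L[2]='C': occ=0, LF[2]=C('C')+0=1+0=1
L[3]='b': occ=0, LF[3]=C('b')+0=5+0=5
L[4]='$': occ=0, LF[4]=C('$')+0=0+0=0
L[5]='D': occ=0, LF[5]=C('D')+0=2+0=2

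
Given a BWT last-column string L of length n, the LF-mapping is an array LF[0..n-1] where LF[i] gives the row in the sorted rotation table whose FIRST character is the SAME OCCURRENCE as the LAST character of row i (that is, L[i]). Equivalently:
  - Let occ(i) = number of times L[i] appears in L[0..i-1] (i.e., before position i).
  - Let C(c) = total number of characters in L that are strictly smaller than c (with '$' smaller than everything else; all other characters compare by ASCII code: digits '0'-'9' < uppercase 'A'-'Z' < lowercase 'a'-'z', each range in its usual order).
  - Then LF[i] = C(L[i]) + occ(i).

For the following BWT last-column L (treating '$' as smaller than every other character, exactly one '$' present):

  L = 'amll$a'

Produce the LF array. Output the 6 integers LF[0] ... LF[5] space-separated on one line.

Char counts: '$':1, 'a':2, 'l':2, 'm':1
C (first-col start): C('$')=0, C('a')=1, C('l')=3, C('m')=5
L[0]='a': occ=0, LF[0]=C('a')+0=1+0=1
L[1]='m': occ=0, LF[1]=C('m')+0=5+0=5
L[2]='l': occ=0, LF[2]=C('l')+0=3+0=3
L[3]='l': occ=1, LF[3]=C('l')+1=3+1=4
L[4]='$': occ=0, LF[4]=C('$')+0=0+0=0
L[5]='a': occ=1, LF[5]=C('a')+1=1+1=2

Answer: 1 5 3 4 0 2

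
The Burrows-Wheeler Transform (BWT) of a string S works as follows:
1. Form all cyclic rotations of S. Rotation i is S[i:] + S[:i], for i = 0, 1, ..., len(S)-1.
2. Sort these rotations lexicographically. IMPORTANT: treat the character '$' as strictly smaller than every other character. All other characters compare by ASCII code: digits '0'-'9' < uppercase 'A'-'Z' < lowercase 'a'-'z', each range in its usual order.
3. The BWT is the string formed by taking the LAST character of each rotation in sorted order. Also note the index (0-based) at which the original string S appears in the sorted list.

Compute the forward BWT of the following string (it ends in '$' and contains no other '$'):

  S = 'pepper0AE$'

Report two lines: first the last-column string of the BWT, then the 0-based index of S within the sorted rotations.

All 10 rotations (rotation i = S[i:]+S[:i]):
  rot[0] = pepper0AE$
  rot[1] = epper0AE$p
  rot[2] = pper0AE$pe
  rot[3] = per0AE$pep
  rot[4] = er0AE$pepp
  rot[5] = r0AE$peppe
  rot[6] = 0AE$pepper
  rot[7] = AE$pepper0
  rot[8] = E$pepper0A
  rot[9] = $pepper0AE
Sorted (with $ < everything):
  sorted[0] = $pepper0AE  (last char: 'E')
  sorted[1] = 0AE$pepper  (last char: 'r')
  sorted[2] = AE$pepper0  (last char: '0')
  sorted[3] = E$pepper0A  (last char: 'A')
  sorted[4] = epper0AE$p  (last char: 'p')
  sorted[5] = er0AE$pepp  (last char: 'p')
  sorted[6] = pepper0AE$  (last char: '$')
  sorted[7] = per0AE$pep  (last char: 'p')
  sorted[8] = pper0AE$pe  (last char: 'e')
  sorted[9] = r0AE$peppe  (last char: 'e')
Last column: Er0App$pee
Original string S is at sorted index 6

Answer: Er0App$pee
6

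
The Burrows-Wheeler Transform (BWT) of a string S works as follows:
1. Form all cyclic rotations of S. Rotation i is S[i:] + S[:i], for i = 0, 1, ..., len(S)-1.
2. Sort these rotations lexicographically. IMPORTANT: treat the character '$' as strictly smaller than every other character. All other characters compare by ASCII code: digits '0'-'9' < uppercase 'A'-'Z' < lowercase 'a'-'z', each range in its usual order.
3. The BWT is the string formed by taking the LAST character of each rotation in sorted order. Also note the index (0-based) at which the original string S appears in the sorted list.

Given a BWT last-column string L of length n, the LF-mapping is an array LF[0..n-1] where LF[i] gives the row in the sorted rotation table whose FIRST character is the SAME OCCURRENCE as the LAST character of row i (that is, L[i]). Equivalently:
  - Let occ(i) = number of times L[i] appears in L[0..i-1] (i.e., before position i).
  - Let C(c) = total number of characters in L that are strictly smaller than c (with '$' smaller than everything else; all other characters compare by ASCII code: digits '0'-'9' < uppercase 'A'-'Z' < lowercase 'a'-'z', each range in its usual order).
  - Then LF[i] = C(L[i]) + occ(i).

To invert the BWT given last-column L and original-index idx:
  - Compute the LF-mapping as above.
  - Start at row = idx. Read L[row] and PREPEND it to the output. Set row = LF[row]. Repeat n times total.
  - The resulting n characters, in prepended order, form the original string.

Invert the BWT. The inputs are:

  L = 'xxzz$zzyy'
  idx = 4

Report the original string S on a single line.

LF mapping: 1 2 5 6 0 7 8 3 4
Walk LF starting at row 4, prepending L[row]:
  step 1: row=4, L[4]='$', prepend. Next row=LF[4]=0
  step 2: row=0, L[0]='x', prepend. Next row=LF[0]=1
  step 3: row=1, L[1]='x', prepend. Next row=LF[1]=2
  step 4: row=2, L[2]='z', prepend. Next row=LF[2]=5
  step 5: row=5, L[5]='z', prepend. Next row=LF[5]=7
  step 6: row=7, L[7]='y', prepend. Next row=LF[7]=3
  step 7: row=3, L[3]='z', prepend. Next row=LF[3]=6
  step 8: row=6, L[6]='z', prepend. Next row=LF[6]=8
  step 9: row=8, L[8]='y', prepend. Next row=LF[8]=4
Reversed output: yzzyzzxx$

Answer: yzzyzzxx$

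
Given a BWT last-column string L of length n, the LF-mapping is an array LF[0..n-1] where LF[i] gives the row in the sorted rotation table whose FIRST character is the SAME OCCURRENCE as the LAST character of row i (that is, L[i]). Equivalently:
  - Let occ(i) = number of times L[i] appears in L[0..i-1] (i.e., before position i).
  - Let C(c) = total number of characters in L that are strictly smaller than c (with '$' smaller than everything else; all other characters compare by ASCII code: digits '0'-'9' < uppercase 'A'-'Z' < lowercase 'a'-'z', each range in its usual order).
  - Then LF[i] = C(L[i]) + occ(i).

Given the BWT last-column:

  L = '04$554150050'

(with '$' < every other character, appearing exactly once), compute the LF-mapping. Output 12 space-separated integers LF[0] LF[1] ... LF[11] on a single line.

Answer: 1 6 0 8 9 7 5 10 2 3 11 4

Derivation:
Char counts: '$':1, '0':4, '1':1, '4':2, '5':4
C (first-col start): C('$')=0, C('0')=1, C('1')=5, C('4')=6, C('5')=8
L[0]='0': occ=0, LF[0]=C('0')+0=1+0=1
L[1]='4': occ=0, LF[1]=C('4')+0=6+0=6
L[2]='$': occ=0, LF[2]=C('$')+0=0+0=0
L[3]='5': occ=0, LF[3]=C('5')+0=8+0=8
L[4]='5': occ=1, LF[4]=C('5')+1=8+1=9
L[5]='4': occ=1, LF[5]=C('4')+1=6+1=7
L[6]='1': occ=0, LF[6]=C('1')+0=5+0=5
L[7]='5': occ=2, LF[7]=C('5')+2=8+2=10
L[8]='0': occ=1, LF[8]=C('0')+1=1+1=2
L[9]='0': occ=2, LF[9]=C('0')+2=1+2=3
L[10]='5': occ=3, LF[10]=C('5')+3=8+3=11
L[11]='0': occ=3, LF[11]=C('0')+3=1+3=4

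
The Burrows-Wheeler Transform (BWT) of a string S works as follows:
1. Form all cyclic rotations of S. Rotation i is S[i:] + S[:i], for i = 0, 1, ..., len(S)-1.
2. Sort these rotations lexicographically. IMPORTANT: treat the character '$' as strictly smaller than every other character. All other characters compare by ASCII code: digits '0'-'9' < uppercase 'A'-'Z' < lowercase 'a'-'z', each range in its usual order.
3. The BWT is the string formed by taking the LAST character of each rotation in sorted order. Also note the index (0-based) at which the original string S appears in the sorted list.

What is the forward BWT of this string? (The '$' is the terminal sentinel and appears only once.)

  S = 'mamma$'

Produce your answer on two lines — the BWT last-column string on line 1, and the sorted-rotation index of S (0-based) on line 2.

Answer: ammm$a
4

Derivation:
All 6 rotations (rotation i = S[i:]+S[:i]):
  rot[0] = mamma$
  rot[1] = amma$m
  rot[2] = mma$ma
  rot[3] = ma$mam
  rot[4] = a$mamm
  rot[5] = $mamma
Sorted (with $ < everything):
  sorted[0] = $mamma  (last char: 'a')
  sorted[1] = a$mamm  (last char: 'm')
  sorted[2] = amma$m  (last char: 'm')
  sorted[3] = ma$mam  (last char: 'm')
  sorted[4] = mamma$  (last char: '$')
  sorted[5] = mma$ma  (last char: 'a')
Last column: ammm$a
Original string S is at sorted index 4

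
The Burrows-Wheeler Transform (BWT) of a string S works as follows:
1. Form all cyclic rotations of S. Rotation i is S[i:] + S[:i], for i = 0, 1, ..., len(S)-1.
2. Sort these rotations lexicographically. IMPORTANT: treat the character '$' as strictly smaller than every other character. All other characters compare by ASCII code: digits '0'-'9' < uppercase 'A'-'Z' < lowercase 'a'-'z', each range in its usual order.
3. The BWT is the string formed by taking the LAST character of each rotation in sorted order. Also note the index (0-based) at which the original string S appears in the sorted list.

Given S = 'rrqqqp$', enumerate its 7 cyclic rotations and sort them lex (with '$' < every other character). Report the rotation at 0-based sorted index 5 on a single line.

All 7 rotations (rotation i = S[i:]+S[:i]):
  rot[0] = rrqqqp$
  rot[1] = rqqqp$r
  rot[2] = qqqp$rr
  rot[3] = qqp$rrq
  rot[4] = qp$rrqq
  rot[5] = p$rrqqq
  rot[6] = $rrqqqp
Sorted (with $ < everything):
  sorted[0] = $rrqqqp
  sorted[1] = p$rrqqq
  sorted[2] = qp$rrqq
  sorted[3] = qqp$rrq
  sorted[4] = qqqp$rr
  sorted[5] = rqqqp$r
  sorted[6] = rrqqqp$
sorted[5] = rqqqp$r

Answer: rqqqp$r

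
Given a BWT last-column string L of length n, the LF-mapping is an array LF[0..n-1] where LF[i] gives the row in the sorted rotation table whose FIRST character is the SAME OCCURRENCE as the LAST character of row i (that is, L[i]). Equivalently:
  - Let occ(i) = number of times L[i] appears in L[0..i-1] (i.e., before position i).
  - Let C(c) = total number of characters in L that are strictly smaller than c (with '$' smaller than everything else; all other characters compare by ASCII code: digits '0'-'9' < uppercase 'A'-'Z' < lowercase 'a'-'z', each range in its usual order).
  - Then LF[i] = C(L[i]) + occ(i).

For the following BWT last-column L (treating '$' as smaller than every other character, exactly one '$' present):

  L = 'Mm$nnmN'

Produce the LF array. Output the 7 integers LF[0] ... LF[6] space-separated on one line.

Char counts: '$':1, 'M':1, 'N':1, 'm':2, 'n':2
C (first-col start): C('$')=0, C('M')=1, C('N')=2, C('m')=3, C('n')=5
L[0]='M': occ=0, LF[0]=C('M')+0=1+0=1
L[1]='m': occ=0, LF[1]=C('m')+0=3+0=3
L[2]='$': occ=0, LF[2]=C('$')+0=0+0=0
L[3]='n': occ=0, LF[3]=C('n')+0=5+0=5
L[4]='n': occ=1, LF[4]=C('n')+1=5+1=6
L[5]='m': occ=1, LF[5]=C('m')+1=3+1=4
L[6]='N': occ=0, LF[6]=C('N')+0=2+0=2

Answer: 1 3 0 5 6 4 2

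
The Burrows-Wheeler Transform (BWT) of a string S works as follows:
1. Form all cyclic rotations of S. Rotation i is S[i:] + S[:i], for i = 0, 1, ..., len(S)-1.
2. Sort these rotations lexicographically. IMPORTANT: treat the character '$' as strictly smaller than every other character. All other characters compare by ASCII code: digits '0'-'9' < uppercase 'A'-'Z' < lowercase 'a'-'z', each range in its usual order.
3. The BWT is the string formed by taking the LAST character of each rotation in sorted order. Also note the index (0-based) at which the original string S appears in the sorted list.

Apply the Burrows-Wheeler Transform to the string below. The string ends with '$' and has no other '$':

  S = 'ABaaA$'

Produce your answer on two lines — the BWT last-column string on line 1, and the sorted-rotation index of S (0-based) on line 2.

Answer: Aa$AaB
2

Derivation:
All 6 rotations (rotation i = S[i:]+S[:i]):
  rot[0] = ABaaA$
  rot[1] = BaaA$A
  rot[2] = aaA$AB
  rot[3] = aA$ABa
  rot[4] = A$ABaa
  rot[5] = $ABaaA
Sorted (with $ < everything):
  sorted[0] = $ABaaA  (last char: 'A')
  sorted[1] = A$ABaa  (last char: 'a')
  sorted[2] = ABaaA$  (last char: '$')
  sorted[3] = BaaA$A  (last char: 'A')
  sorted[4] = aA$ABa  (last char: 'a')
  sorted[5] = aaA$AB  (last char: 'B')
Last column: Aa$AaB
Original string S is at sorted index 2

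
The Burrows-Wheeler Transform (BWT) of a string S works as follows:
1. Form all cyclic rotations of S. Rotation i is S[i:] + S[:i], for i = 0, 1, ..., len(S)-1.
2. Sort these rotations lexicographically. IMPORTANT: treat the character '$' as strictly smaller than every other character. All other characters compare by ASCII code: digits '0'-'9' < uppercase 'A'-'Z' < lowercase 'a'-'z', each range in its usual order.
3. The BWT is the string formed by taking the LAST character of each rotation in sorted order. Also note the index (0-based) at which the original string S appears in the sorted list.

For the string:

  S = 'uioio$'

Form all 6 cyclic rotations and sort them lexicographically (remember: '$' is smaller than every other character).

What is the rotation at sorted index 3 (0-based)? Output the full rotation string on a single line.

All 6 rotations (rotation i = S[i:]+S[:i]):
  rot[0] = uioio$
  rot[1] = ioio$u
  rot[2] = oio$ui
  rot[3] = io$uio
  rot[4] = o$uioi
  rot[5] = $uioio
Sorted (with $ < everything):
  sorted[0] = $uioio
  sorted[1] = io$uio
  sorted[2] = ioio$u
  sorted[3] = o$uioi
  sorted[4] = oio$ui
  sorted[5] = uioio$
sorted[3] = o$uioi

Answer: o$uioi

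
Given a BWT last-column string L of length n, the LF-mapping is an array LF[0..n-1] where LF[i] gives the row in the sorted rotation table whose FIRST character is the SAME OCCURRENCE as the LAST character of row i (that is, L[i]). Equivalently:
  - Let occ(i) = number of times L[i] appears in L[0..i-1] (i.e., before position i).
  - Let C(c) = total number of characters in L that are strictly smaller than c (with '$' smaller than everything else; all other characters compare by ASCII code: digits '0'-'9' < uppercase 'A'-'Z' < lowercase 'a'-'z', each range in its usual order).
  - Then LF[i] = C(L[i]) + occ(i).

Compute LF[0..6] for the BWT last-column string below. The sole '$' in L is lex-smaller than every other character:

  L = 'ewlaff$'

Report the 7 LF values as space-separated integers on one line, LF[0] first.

Answer: 2 6 5 1 3 4 0

Derivation:
Char counts: '$':1, 'a':1, 'e':1, 'f':2, 'l':1, 'w':1
C (first-col start): C('$')=0, C('a')=1, C('e')=2, C('f')=3, C('l')=5, C('w')=6
L[0]='e': occ=0, LF[0]=C('e')+0=2+0=2
L[1]='w': occ=0, LF[1]=C('w')+0=6+0=6
L[2]='l': occ=0, LF[2]=C('l')+0=5+0=5
L[3]='a': occ=0, LF[3]=C('a')+0=1+0=1
L[4]='f': occ=0, LF[4]=C('f')+0=3+0=3
L[5]='f': occ=1, LF[5]=C('f')+1=3+1=4
L[6]='$': occ=0, LF[6]=C('$')+0=0+0=0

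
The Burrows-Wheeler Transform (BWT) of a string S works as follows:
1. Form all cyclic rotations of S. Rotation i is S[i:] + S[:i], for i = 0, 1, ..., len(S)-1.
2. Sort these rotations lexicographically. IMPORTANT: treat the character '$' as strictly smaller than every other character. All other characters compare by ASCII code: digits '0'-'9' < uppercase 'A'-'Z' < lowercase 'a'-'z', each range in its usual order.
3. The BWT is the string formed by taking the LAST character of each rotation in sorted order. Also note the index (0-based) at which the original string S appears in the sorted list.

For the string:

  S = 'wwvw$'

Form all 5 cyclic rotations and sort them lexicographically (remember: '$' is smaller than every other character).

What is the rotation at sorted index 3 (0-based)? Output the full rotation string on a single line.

All 5 rotations (rotation i = S[i:]+S[:i]):
  rot[0] = wwvw$
  rot[1] = wvw$w
  rot[2] = vw$ww
  rot[3] = w$wwv
  rot[4] = $wwvw
Sorted (with $ < everything):
  sorted[0] = $wwvw
  sorted[1] = vw$ww
  sorted[2] = w$wwv
  sorted[3] = wvw$w
  sorted[4] = wwvw$
sorted[3] = wvw$w

Answer: wvw$w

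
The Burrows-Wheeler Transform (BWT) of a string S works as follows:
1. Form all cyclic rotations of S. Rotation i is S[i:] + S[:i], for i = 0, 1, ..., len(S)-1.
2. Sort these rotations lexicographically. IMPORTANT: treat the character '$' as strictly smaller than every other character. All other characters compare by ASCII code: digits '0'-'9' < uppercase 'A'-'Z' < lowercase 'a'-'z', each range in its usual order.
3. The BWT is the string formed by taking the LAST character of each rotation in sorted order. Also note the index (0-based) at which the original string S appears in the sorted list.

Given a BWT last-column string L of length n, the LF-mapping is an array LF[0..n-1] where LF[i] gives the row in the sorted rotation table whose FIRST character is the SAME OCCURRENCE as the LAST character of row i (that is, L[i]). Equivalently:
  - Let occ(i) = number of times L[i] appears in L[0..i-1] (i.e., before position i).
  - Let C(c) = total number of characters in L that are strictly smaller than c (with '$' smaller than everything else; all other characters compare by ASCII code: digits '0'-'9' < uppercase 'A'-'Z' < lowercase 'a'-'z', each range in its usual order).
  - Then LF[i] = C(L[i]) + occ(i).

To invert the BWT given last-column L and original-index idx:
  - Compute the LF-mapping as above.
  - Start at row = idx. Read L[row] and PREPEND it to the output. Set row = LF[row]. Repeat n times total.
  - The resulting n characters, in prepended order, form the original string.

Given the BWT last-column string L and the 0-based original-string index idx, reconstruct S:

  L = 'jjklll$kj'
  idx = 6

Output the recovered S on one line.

LF mapping: 1 2 4 6 7 8 0 5 3
Walk LF starting at row 6, prepending L[row]:
  step 1: row=6, L[6]='$', prepend. Next row=LF[6]=0
  step 2: row=0, L[0]='j', prepend. Next row=LF[0]=1
  step 3: row=1, L[1]='j', prepend. Next row=LF[1]=2
  step 4: row=2, L[2]='k', prepend. Next row=LF[2]=4
  step 5: row=4, L[4]='l', prepend. Next row=LF[4]=7
  step 6: row=7, L[7]='k', prepend. Next row=LF[7]=5
  step 7: row=5, L[5]='l', prepend. Next row=LF[5]=8
  step 8: row=8, L[8]='j', prepend. Next row=LF[8]=3
  step 9: row=3, L[3]='l', prepend. Next row=LF[3]=6
Reversed output: ljlklkjj$

Answer: ljlklkjj$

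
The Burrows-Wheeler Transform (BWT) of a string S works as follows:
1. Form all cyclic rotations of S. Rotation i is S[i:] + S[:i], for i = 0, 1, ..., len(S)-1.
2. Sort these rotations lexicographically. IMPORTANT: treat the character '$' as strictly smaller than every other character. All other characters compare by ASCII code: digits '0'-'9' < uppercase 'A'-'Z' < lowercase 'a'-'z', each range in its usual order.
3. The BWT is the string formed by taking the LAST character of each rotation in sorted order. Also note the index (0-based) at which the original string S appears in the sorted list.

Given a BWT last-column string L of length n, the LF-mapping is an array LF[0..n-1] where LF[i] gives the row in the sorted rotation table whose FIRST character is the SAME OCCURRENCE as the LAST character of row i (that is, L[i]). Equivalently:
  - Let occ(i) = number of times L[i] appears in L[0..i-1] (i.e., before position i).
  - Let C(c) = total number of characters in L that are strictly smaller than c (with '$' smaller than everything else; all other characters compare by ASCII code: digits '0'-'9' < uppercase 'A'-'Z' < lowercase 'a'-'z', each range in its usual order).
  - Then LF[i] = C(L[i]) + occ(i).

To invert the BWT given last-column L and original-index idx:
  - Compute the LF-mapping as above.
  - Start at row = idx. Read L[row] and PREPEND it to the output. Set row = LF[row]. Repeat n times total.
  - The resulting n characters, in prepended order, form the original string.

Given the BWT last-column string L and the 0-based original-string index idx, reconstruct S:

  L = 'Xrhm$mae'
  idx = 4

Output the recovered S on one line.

Answer: hammerX$

Derivation:
LF mapping: 1 7 4 5 0 6 2 3
Walk LF starting at row 4, prepending L[row]:
  step 1: row=4, L[4]='$', prepend. Next row=LF[4]=0
  step 2: row=0, L[0]='X', prepend. Next row=LF[0]=1
  step 3: row=1, L[1]='r', prepend. Next row=LF[1]=7
  step 4: row=7, L[7]='e', prepend. Next row=LF[7]=3
  step 5: row=3, L[3]='m', prepend. Next row=LF[3]=5
  step 6: row=5, L[5]='m', prepend. Next row=LF[5]=6
  step 7: row=6, L[6]='a', prepend. Next row=LF[6]=2
  step 8: row=2, L[2]='h', prepend. Next row=LF[2]=4
Reversed output: hammerX$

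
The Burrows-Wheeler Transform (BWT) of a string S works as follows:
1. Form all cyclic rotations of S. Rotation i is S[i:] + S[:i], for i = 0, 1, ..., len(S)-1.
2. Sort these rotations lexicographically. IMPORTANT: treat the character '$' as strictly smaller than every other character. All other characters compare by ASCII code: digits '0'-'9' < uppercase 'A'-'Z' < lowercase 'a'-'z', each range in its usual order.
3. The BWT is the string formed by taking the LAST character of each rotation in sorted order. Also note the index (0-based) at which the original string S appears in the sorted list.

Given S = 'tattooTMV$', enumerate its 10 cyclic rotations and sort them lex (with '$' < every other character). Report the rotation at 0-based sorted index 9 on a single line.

Answer: ttooTMV$ta

Derivation:
All 10 rotations (rotation i = S[i:]+S[:i]):
  rot[0] = tattooTMV$
  rot[1] = attooTMV$t
  rot[2] = ttooTMV$ta
  rot[3] = tooTMV$tat
  rot[4] = ooTMV$tatt
  rot[5] = oTMV$tatto
  rot[6] = TMV$tattoo
  rot[7] = MV$tattooT
  rot[8] = V$tattooTM
  rot[9] = $tattooTMV
Sorted (with $ < everything):
  sorted[0] = $tattooTMV
  sorted[1] = MV$tattooT
  sorted[2] = TMV$tattoo
  sorted[3] = V$tattooTM
  sorted[4] = attooTMV$t
  sorted[5] = oTMV$tatto
  sorted[6] = ooTMV$tatt
  sorted[7] = tattooTMV$
  sorted[8] = tooTMV$tat
  sorted[9] = ttooTMV$ta
sorted[9] = ttooTMV$ta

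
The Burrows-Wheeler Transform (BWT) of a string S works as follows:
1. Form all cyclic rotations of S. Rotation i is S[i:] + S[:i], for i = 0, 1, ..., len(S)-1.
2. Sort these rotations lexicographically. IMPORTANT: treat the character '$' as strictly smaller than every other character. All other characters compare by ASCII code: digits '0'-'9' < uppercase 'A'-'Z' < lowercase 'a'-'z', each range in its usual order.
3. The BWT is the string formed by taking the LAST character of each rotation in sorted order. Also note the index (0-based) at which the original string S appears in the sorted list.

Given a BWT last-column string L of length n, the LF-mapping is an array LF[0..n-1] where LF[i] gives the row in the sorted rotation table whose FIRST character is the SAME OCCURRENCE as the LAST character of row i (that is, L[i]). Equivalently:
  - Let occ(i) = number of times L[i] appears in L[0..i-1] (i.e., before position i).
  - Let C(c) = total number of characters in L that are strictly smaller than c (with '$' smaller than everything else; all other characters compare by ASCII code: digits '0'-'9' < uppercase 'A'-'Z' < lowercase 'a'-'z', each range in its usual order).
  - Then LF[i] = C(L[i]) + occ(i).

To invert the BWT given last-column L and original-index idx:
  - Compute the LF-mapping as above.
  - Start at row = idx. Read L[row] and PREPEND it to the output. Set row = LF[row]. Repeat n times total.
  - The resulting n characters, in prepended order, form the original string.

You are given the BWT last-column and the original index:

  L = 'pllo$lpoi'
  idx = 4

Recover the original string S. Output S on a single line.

Answer: lollipop$

Derivation:
LF mapping: 7 2 3 5 0 4 8 6 1
Walk LF starting at row 4, prepending L[row]:
  step 1: row=4, L[4]='$', prepend. Next row=LF[4]=0
  step 2: row=0, L[0]='p', prepend. Next row=LF[0]=7
  step 3: row=7, L[7]='o', prepend. Next row=LF[7]=6
  step 4: row=6, L[6]='p', prepend. Next row=LF[6]=8
  step 5: row=8, L[8]='i', prepend. Next row=LF[8]=1
  step 6: row=1, L[1]='l', prepend. Next row=LF[1]=2
  step 7: row=2, L[2]='l', prepend. Next row=LF[2]=3
  step 8: row=3, L[3]='o', prepend. Next row=LF[3]=5
  step 9: row=5, L[5]='l', prepend. Next row=LF[5]=4
Reversed output: lollipop$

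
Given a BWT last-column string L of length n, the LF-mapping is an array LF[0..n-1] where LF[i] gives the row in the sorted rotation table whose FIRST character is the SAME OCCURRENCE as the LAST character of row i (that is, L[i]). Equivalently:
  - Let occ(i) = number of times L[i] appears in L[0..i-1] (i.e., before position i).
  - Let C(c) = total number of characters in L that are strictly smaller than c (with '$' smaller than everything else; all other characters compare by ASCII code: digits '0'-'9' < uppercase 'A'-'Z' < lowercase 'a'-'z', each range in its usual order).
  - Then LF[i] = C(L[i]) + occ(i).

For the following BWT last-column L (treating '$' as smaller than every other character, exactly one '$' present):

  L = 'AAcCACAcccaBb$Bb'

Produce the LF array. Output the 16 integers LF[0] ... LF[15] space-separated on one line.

Char counts: '$':1, 'A':4, 'B':2, 'C':2, 'a':1, 'b':2, 'c':4
C (first-col start): C('$')=0, C('A')=1, C('B')=5, C('C')=7, C('a')=9, C('b')=10, C('c')=12
L[0]='A': occ=0, LF[0]=C('A')+0=1+0=1
L[1]='A': occ=1, LF[1]=C('A')+1=1+1=2
L[2]='c': occ=0, LF[2]=C('c')+0=12+0=12
L[3]='C': occ=0, LF[3]=C('C')+0=7+0=7
L[4]='A': occ=2, LF[4]=C('A')+2=1+2=3
L[5]='C': occ=1, LF[5]=C('C')+1=7+1=8
L[6]='A': occ=3, LF[6]=C('A')+3=1+3=4
L[7]='c': occ=1, LF[7]=C('c')+1=12+1=13
L[8]='c': occ=2, LF[8]=C('c')+2=12+2=14
L[9]='c': occ=3, LF[9]=C('c')+3=12+3=15
L[10]='a': occ=0, LF[10]=C('a')+0=9+0=9
L[11]='B': occ=0, LF[11]=C('B')+0=5+0=5
L[12]='b': occ=0, LF[12]=C('b')+0=10+0=10
L[13]='$': occ=0, LF[13]=C('$')+0=0+0=0
L[14]='B': occ=1, LF[14]=C('B')+1=5+1=6
L[15]='b': occ=1, LF[15]=C('b')+1=10+1=11

Answer: 1 2 12 7 3 8 4 13 14 15 9 5 10 0 6 11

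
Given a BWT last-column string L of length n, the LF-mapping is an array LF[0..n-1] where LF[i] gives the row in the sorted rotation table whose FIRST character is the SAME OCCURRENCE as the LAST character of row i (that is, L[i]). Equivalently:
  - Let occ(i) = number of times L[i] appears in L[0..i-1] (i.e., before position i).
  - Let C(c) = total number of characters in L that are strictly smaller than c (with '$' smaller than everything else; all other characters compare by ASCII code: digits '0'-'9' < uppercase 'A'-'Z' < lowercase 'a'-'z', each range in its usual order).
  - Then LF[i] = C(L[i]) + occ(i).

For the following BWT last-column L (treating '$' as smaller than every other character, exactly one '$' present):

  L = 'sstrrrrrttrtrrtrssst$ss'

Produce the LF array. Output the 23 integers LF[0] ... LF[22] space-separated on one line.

Char counts: '$':1, 'r':9, 's':7, 't':6
C (first-col start): C('$')=0, C('r')=1, C('s')=10, C('t')=17
L[0]='s': occ=0, LF[0]=C('s')+0=10+0=10
L[1]='s': occ=1, LF[1]=C('s')+1=10+1=11
L[2]='t': occ=0, LF[2]=C('t')+0=17+0=17
L[3]='r': occ=0, LF[3]=C('r')+0=1+0=1
L[4]='r': occ=1, LF[4]=C('r')+1=1+1=2
L[5]='r': occ=2, LF[5]=C('r')+2=1+2=3
L[6]='r': occ=3, LF[6]=C('r')+3=1+3=4
L[7]='r': occ=4, LF[7]=C('r')+4=1+4=5
L[8]='t': occ=1, LF[8]=C('t')+1=17+1=18
L[9]='t': occ=2, LF[9]=C('t')+2=17+2=19
L[10]='r': occ=5, LF[10]=C('r')+5=1+5=6
L[11]='t': occ=3, LF[11]=C('t')+3=17+3=20
L[12]='r': occ=6, LF[12]=C('r')+6=1+6=7
L[13]='r': occ=7, LF[13]=C('r')+7=1+7=8
L[14]='t': occ=4, LF[14]=C('t')+4=17+4=21
L[15]='r': occ=8, LF[15]=C('r')+8=1+8=9
L[16]='s': occ=2, LF[16]=C('s')+2=10+2=12
L[17]='s': occ=3, LF[17]=C('s')+3=10+3=13
L[18]='s': occ=4, LF[18]=C('s')+4=10+4=14
L[19]='t': occ=5, LF[19]=C('t')+5=17+5=22
L[20]='$': occ=0, LF[20]=C('$')+0=0+0=0
L[21]='s': occ=5, LF[21]=C('s')+5=10+5=15
L[22]='s': occ=6, LF[22]=C('s')+6=10+6=16

Answer: 10 11 17 1 2 3 4 5 18 19 6 20 7 8 21 9 12 13 14 22 0 15 16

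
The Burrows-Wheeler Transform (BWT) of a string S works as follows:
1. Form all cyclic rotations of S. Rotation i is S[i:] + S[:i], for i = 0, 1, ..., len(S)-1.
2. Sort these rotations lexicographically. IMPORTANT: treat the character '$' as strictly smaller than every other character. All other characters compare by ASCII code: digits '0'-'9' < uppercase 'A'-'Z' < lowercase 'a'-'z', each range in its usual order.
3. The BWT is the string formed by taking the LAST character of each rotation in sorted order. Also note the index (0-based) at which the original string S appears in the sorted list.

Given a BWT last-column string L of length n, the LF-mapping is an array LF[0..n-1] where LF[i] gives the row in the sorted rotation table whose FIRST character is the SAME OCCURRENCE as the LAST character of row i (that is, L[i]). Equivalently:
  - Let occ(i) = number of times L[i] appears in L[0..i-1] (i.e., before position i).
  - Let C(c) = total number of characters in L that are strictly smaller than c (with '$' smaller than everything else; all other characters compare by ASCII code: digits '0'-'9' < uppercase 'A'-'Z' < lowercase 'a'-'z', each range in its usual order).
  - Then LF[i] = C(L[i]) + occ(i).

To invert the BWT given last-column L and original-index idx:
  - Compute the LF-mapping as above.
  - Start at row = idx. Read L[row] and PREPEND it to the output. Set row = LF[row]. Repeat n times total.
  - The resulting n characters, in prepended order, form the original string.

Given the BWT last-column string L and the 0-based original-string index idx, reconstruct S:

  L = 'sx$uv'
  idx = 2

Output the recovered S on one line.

LF mapping: 1 4 0 2 3
Walk LF starting at row 2, prepending L[row]:
  step 1: row=2, L[2]='$', prepend. Next row=LF[2]=0
  step 2: row=0, L[0]='s', prepend. Next row=LF[0]=1
  step 3: row=1, L[1]='x', prepend. Next row=LF[1]=4
  step 4: row=4, L[4]='v', prepend. Next row=LF[4]=3
  step 5: row=3, L[3]='u', prepend. Next row=LF[3]=2
Reversed output: uvxs$

Answer: uvxs$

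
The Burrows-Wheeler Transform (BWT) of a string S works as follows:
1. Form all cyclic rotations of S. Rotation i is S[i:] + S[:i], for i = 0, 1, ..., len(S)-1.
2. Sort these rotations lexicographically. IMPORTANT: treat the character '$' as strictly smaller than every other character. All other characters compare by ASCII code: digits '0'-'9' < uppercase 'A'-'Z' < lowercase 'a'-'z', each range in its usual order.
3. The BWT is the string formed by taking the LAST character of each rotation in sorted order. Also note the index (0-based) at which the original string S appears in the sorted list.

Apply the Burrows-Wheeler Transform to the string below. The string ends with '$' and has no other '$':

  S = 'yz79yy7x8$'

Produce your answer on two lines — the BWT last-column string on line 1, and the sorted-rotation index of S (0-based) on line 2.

Answer: 8zyx77y9$y
8

Derivation:
All 10 rotations (rotation i = S[i:]+S[:i]):
  rot[0] = yz79yy7x8$
  rot[1] = z79yy7x8$y
  rot[2] = 79yy7x8$yz
  rot[3] = 9yy7x8$yz7
  rot[4] = yy7x8$yz79
  rot[5] = y7x8$yz79y
  rot[6] = 7x8$yz79yy
  rot[7] = x8$yz79yy7
  rot[8] = 8$yz79yy7x
  rot[9] = $yz79yy7x8
Sorted (with $ < everything):
  sorted[0] = $yz79yy7x8  (last char: '8')
  sorted[1] = 79yy7x8$yz  (last char: 'z')
  sorted[2] = 7x8$yz79yy  (last char: 'y')
  sorted[3] = 8$yz79yy7x  (last char: 'x')
  sorted[4] = 9yy7x8$yz7  (last char: '7')
  sorted[5] = x8$yz79yy7  (last char: '7')
  sorted[6] = y7x8$yz79y  (last char: 'y')
  sorted[7] = yy7x8$yz79  (last char: '9')
  sorted[8] = yz79yy7x8$  (last char: '$')
  sorted[9] = z79yy7x8$y  (last char: 'y')
Last column: 8zyx77y9$y
Original string S is at sorted index 8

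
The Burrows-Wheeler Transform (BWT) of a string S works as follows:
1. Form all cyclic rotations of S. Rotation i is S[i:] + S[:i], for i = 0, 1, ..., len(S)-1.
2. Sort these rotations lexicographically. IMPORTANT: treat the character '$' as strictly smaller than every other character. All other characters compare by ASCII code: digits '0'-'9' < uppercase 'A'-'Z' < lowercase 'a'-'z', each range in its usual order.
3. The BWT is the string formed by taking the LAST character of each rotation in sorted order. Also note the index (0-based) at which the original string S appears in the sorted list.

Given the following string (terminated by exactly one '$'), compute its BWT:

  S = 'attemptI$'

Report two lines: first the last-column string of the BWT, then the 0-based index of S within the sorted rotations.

All 9 rotations (rotation i = S[i:]+S[:i]):
  rot[0] = attemptI$
  rot[1] = ttemptI$a
  rot[2] = temptI$at
  rot[3] = emptI$att
  rot[4] = mptI$atte
  rot[5] = ptI$attem
  rot[6] = tI$attemp
  rot[7] = I$attempt
  rot[8] = $attemptI
Sorted (with $ < everything):
  sorted[0] = $attemptI  (last char: 'I')
  sorted[1] = I$attempt  (last char: 't')
  sorted[2] = attemptI$  (last char: '$')
  sorted[3] = emptI$att  (last char: 't')
  sorted[4] = mptI$atte  (last char: 'e')
  sorted[5] = ptI$attem  (last char: 'm')
  sorted[6] = tI$attemp  (last char: 'p')
  sorted[7] = temptI$at  (last char: 't')
  sorted[8] = ttemptI$a  (last char: 'a')
Last column: It$tempta
Original string S is at sorted index 2

Answer: It$tempta
2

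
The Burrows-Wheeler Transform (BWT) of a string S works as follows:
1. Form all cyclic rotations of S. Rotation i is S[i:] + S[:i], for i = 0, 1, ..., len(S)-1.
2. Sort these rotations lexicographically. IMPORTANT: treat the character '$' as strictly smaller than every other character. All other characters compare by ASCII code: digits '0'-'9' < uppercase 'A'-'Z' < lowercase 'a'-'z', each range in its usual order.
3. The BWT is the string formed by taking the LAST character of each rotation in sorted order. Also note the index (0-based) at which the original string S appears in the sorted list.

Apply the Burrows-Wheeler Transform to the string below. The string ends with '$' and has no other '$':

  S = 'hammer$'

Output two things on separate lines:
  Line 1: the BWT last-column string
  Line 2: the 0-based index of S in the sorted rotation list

All 7 rotations (rotation i = S[i:]+S[:i]):
  rot[0] = hammer$
  rot[1] = ammer$h
  rot[2] = mmer$ha
  rot[3] = mer$ham
  rot[4] = er$hamm
  rot[5] = r$hamme
  rot[6] = $hammer
Sorted (with $ < everything):
  sorted[0] = $hammer  (last char: 'r')
  sorted[1] = ammer$h  (last char: 'h')
  sorted[2] = er$hamm  (last char: 'm')
  sorted[3] = hammer$  (last char: '$')
  sorted[4] = mer$ham  (last char: 'm')
  sorted[5] = mmer$ha  (last char: 'a')
  sorted[6] = r$hamme  (last char: 'e')
Last column: rhm$mae
Original string S is at sorted index 3

Answer: rhm$mae
3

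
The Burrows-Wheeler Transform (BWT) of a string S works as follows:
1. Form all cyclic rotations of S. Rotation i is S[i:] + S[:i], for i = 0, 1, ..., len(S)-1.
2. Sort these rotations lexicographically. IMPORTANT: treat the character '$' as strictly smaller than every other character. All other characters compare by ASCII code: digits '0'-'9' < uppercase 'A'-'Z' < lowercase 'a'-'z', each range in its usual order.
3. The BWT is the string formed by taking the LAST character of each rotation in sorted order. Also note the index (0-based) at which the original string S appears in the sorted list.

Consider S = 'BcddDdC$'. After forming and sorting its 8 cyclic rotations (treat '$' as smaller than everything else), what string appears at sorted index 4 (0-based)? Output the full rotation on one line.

All 8 rotations (rotation i = S[i:]+S[:i]):
  rot[0] = BcddDdC$
  rot[1] = cddDdC$B
  rot[2] = ddDdC$Bc
  rot[3] = dDdC$Bcd
  rot[4] = DdC$Bcdd
  rot[5] = dC$BcddD
  rot[6] = C$BcddDd
  rot[7] = $BcddDdC
Sorted (with $ < everything):
  sorted[0] = $BcddDdC
  sorted[1] = BcddDdC$
  sorted[2] = C$BcddDd
  sorted[3] = DdC$Bcdd
  sorted[4] = cddDdC$B
  sorted[5] = dC$BcddD
  sorted[6] = dDdC$Bcd
  sorted[7] = ddDdC$Bc
sorted[4] = cddDdC$B

Answer: cddDdC$B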